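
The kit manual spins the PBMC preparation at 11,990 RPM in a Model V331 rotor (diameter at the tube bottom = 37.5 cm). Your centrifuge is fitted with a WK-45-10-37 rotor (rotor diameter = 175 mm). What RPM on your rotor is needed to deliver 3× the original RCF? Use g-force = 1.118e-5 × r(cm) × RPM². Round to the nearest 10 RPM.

Original rotor: r = 37.5 / 2 = 18.75 cm
RCF = 1.118 × 10⁻⁵ × r × N²
RCF_original = 1.118 × 10⁻⁵ × 18.75 × (11990)² = 1.118 × 10⁻⁵ × 18.75 × 143,760,100 ≈ 30,135.7 × g
Target RCF = 3 × 30,135.7 ≈ 90,407.1 × g
Your rotor: r = 175 mm / 2 = 87.5 mm = 8.75 cm
90,407.1 = 1.118 × 10⁻⁵ × 8.75 × N²
N² = 90,407.1 / (9.7825 × 10⁻⁵) = 924,171,735
N ≈ √924,171,735 ≈ 30,400.2

30400 RPM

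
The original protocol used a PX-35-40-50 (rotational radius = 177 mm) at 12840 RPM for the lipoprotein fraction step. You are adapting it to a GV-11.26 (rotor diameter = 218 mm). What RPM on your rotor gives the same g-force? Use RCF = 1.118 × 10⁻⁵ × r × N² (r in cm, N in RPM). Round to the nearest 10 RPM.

16360 RPM

Original rotor: r = 177 mm = 17.7 cm
RCF_original = 1.118 × 10⁻⁵ × 17.7 × (12840)² = 1.118 × 10⁻⁵ × 17.7 × 164,865,600 ≈ 32,624.6 × g
Your rotor: r = 218 mm / 2 = 109 mm = 10.9 cm
32,624.6 = 1.118 × 10⁻⁵ × 10.9 × N²
N² = 32,624.6 / (12.1862 × 10⁻⁵) = 267,717,582
N ≈ √267,717,582 ≈ 16,362.1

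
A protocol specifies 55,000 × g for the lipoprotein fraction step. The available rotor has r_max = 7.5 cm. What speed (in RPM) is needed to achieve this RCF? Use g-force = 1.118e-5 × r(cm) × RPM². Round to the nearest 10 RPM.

RCF = 1.118 × 10⁻⁵ × r × N²
55,000 = 1.118 × 10⁻⁵ × 7.5 × N²
N² = 55,000 / (8.385 × 10⁻⁵) = 655,933,214
N ≈ √655,933,214 ≈ 25,611.2

N ≈ 25610 RPM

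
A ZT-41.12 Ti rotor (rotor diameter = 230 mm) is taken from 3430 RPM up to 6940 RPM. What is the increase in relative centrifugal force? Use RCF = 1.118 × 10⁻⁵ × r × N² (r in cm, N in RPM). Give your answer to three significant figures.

r = 230 mm / 2 = 115 mm = 11.5 cm
RCF₁ = 1.118 × 10⁻⁵ × 11.5 × (3430)² = 1.118 × 10⁻⁵ × 11.5 × 11,764,900 ≈ 1,512.6 × g
RCF₂ = 1.118 × 10⁻⁵ × 11.5 × (6940)² = 1.118 × 10⁻⁵ × 11.5 × 48,163,600 ≈ 6,192.4 × g
Increase = 6,192.4 − 1,512.6 = 4,679.8

≈ 4680 × g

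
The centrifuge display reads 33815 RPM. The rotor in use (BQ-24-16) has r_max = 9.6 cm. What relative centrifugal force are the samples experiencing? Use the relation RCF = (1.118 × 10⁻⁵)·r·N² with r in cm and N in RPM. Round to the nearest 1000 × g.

RCF = 1.118 × 10⁻⁵ × 9.6 × (33815)² = 1.118 × 10⁻⁵ × 9.6 × 1,143,454,225 ≈ 122,724.7 × g

≈ 123000 x g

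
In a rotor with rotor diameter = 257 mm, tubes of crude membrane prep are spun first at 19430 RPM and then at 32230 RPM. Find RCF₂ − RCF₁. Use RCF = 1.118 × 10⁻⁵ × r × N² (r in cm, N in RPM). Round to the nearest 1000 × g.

95000 g

r = 257 mm / 2 = 128.5 mm = 12.85 cm
RCF₁ = 1.118 × 10⁻⁵ × 12.85 × (19430)² = 1.118 × 10⁻⁵ × 12.85 × 377,524,900 ≈ 54,236.4 × g
RCF₂ = 1.118 × 10⁻⁵ × 12.85 × (32230)² = 1.118 × 10⁻⁵ × 12.85 × 1,038,772,900 ≈ 149,233.2 × g
Increase = 149,233.2 − 54,236.4 = 94,996.8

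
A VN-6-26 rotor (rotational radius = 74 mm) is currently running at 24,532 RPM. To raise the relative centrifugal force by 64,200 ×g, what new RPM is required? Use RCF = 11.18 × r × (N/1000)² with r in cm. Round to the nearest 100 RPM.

r = 74 mm = 7.4 cm
Current RCF = 11.18 × 7.4 × (24.532)² = 11.18 × 7.4 × 601.819024 ≈ 49,789.7 × g
Target RCF = 49,789.7 + 64,200 = 113,989.7 × g
(N/1000)² = 113,989.7 / 82.732 = 1377.819
N = 1000 × √1377.819 ≈ 37,119.0

37100 RPM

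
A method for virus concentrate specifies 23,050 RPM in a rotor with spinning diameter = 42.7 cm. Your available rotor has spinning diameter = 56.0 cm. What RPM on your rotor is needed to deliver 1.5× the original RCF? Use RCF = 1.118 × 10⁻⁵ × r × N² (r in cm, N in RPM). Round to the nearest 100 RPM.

Original rotor: r = 42.7 / 2 = 21.35 cm
RCF_original = 1.118 × 10⁻⁵ × 21.35 × (23050)² = 1.118 × 10⁻⁵ × 21.35 × 531,302,500 ≈ 126,818.2 × g
Target RCF = 1.5 × 126,818.2 ≈ 190,227.3 × g
Your rotor: r = 56.0 / 2 = 28 cm
190,227.3 = 1.118 × 10⁻⁵ × 28 × N²
N² = 190,227.3 / (31.304 × 10⁻⁵) = 607,677,294
N ≈ √607,677,294 ≈ 24,651.1

≈ 24700 RPM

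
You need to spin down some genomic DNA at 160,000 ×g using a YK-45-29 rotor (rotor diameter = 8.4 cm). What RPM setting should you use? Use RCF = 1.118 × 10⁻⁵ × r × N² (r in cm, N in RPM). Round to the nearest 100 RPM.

r = 8.4 / 2 = 4.2 cm
RCF = 1.118 × 10⁻⁵ × r × N²
160,000 = 1.118 × 10⁻⁵ × 4.2 × N²
N² = 160,000 / (4.6956 × 10⁻⁵) = 3,407,445,268
N ≈ √3,407,445,268 ≈ 58,373.3

≈ 58400 RPM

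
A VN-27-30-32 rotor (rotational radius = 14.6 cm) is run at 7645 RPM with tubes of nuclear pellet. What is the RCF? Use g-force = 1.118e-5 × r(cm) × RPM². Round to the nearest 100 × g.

RCF ≈ 9500 x g

RCF = 1.118 × 10⁻⁵ × 14.6 × (7645)² = 1.118 × 10⁻⁵ × 14.6 × 58,446,025 ≈ 9,540 × g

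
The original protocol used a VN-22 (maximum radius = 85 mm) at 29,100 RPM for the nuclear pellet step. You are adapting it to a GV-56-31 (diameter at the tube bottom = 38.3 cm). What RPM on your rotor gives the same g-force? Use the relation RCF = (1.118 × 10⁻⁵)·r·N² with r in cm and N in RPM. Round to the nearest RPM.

Original rotor: r = 85 mm = 8.5 cm
RCF = 1.118 × 10⁻⁵ × r × N²
RCF_original = 1.118 × 10⁻⁵ × 8.5 × (29100)² = 1.118 × 10⁻⁵ × 8.5 × 846,810,000 ≈ 80,472.4 × g
Your rotor: r = 38.3 / 2 = 19.15 cm
80,472.4 = 1.118 × 10⁻⁵ × 19.15 × N²
N² = 80,472.4 / (21.4097 × 10⁻⁵) = 375,868,882
N ≈ √375,868,882 ≈ 19,387.3

19387 RPM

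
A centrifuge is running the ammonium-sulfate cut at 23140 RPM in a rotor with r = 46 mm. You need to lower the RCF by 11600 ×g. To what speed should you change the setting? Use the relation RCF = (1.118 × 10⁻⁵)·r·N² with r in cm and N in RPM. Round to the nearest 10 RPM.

17600 RPM

r = 46 mm = 4.6 cm
Current RCF = 1.118 × 10⁻⁵ × 4.6 × (23140)² = 1.118 × 10⁻⁵ × 4.6 × 535,459,600 ≈ 27,537.6 × g
Target RCF = 27,537.6 − 11,600 = 15,937.6 × g
N² = 15,937.6 / (5.1428 × 10⁻⁵) = 309,901,221
N ≈ √309,901,221 ≈ 17,604.0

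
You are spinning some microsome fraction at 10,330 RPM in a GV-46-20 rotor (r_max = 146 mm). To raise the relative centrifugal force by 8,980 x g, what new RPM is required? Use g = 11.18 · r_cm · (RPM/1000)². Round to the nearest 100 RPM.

N₂ ≈ 12700 RPM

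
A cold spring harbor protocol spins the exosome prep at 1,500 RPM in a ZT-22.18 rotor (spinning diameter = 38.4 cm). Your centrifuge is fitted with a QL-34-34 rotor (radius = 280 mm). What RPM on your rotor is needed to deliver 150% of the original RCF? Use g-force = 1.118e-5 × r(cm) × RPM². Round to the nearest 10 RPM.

1520 RPM

Original rotor: r = 38.4 / 2 = 19.2 cm
RCF = 1.118 × 10⁻⁵ × r × N²
RCF_original = 1.118 × 10⁻⁵ × 19.2 × (1500)² = 1.118 × 10⁻⁵ × 19.2 × 2,250,000 ≈ 483 × g
Target RCF = 1.5 × 483 ≈ 724.5 × g
Your rotor: r = 280 mm = 28.0 cm
724.5 = 1.118 × 10⁻⁵ × 28 × N²
N² = 724.5 / (31.304 × 10⁻⁵) = 2,314,401
N ≈ √2,314,401 ≈ 1,521.3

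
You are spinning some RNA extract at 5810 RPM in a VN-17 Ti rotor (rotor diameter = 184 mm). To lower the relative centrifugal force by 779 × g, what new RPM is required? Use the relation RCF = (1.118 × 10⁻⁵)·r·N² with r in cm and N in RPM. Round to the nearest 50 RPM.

r = 184 mm / 2 = 92 mm = 9.2 cm
Current RCF = 1.118 × 10⁻⁵ × 9.2 × (5810)² = 1.118 × 10⁻⁵ × 9.2 × 33,756,100 ≈ 3,472 × g
Target RCF = 3,472 − 779 = 2,693 × g
N² = 2,693 / (10.2856 × 10⁻⁵) = 26,182,235
N ≈ √26,182,235 ≈ 5,116.9

5100 RPM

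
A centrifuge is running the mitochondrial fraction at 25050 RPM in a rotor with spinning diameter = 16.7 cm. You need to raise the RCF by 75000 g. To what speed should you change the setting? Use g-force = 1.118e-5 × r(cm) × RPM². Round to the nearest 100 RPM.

37800 RPM

r = 16.7 / 2 = 8.35 cm
Current RCF = 1.118 × 10⁻⁵ × 8.35 × (25050)² = 1.118 × 10⁻⁵ × 8.35 × 627,502,500 ≈ 58,579.2 × g
Target RCF = 58,579.2 + 75,000 = 133,579.2 × g
N² = 133,579.2 / (9.3353 × 10⁻⁵) = 1,430,904,202
N ≈ √1,430,904,202 ≈ 37,827.3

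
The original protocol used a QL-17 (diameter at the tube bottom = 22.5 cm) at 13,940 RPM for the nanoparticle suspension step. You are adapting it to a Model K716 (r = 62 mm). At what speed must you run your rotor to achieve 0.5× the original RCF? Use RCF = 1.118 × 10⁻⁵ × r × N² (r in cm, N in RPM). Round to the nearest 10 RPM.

Original rotor: r = 22.5 / 2 = 11.25 cm
RCF_original = 1.118 × 10⁻⁵ × 11.25 × (13940)² = 1.118 × 10⁻⁵ × 11.25 × 194,323,600 ≈ 24,441.1 × g
Target RCF = 0.5 × 24,441.1 ≈ 12,220.5 × g
Your rotor: r = 62 mm = 6.2 cm
12,220.5 = 1.118 × 10⁻⁵ × 6.2 × N²
N² = 12,220.5 / (6.9316 × 10⁻⁵) = 176,301,287
N ≈ √176,301,287 ≈ 13,277.8

13280 RPM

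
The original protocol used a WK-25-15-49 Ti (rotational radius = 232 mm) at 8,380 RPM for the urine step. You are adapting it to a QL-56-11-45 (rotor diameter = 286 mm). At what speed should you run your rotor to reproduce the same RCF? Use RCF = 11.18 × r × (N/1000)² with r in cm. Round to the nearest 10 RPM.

≈ 10670 RPM

Original rotor: r = 232 mm = 23.2 cm
RCF = 11.18 × r × (N/1000)²
RCF_original = 11.18 × 23.2 × (8.38)² = 11.18 × 23.2 × 70.2244 ≈ 18,214.5 × g
Your rotor: r = 286 mm / 2 = 143 mm = 14.3 cm
18,214.5 = 11.18 × 14.3 × (N/1000)²
(N/1000)² = 18,214.5 / 159.874 = 113.9303
N = 1000 × √113.9303 ≈ 10,673.8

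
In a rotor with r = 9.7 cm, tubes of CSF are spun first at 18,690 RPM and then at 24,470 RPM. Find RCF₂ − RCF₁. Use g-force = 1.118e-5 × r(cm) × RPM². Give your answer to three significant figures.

RCF₁ = 1.118 × 10⁻⁵ × 9.7 × (18690)² = 1.118 × 10⁻⁵ × 9.7 × 349,316,100 ≈ 37,881.9 × g
RCF₂ = 1.118 × 10⁻⁵ × 9.7 × (24470)² = 1.118 × 10⁻⁵ × 9.7 × 598,780,900 ≈ 64,935.4 × g
Increase = 64,935.4 − 37,881.9 = 27,053.5

≈ 27100 g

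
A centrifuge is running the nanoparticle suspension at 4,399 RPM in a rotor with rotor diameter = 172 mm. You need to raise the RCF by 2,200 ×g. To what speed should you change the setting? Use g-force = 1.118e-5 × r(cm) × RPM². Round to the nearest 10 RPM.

N₂ ≈ 6500 RPM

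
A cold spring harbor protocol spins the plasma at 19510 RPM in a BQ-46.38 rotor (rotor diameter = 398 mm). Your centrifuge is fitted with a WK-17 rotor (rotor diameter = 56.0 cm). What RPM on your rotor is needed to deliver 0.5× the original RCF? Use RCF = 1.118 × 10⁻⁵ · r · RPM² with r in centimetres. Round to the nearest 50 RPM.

Original rotor: r = 398 mm / 2 = 199 mm = 19.9 cm
RCF_original = 1.118 × 10⁻⁵ × 19.9 × (19510)² = 1.118 × 10⁻⁵ × 19.9 × 380,640,100 ≈ 84,685.6 × g
Target RCF = 0.5 × 84,685.6 ≈ 42,342.8 × g
Your rotor: r = 56.0 / 2 = 28 cm
42,342.8 = 1.118 × 10⁻⁵ × 28 × N²
N² = 42,342.8 / (31.304 × 10⁻⁵) = 135,263,225
N ≈ √135,263,225 ≈ 11,630.3

11650 RPM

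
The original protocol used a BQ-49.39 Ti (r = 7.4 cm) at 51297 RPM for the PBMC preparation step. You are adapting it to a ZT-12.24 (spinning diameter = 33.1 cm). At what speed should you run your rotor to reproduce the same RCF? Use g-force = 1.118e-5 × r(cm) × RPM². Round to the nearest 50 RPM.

≈ 34300 RPM

RCF_original = 1.118 × 10⁻⁵ × 7.4 × (51297)² = 1.118 × 10⁻⁵ × 7.4 × 2,631,382,209 ≈ 217,699.5 × g
Your rotor: r = 33.1 / 2 = 16.55 cm
217,699.5 = 1.118 × 10⁻⁵ × 16.55 × N²
N² = 217,699.5 / (18.5029 × 10⁻⁵) = 1,176,569,619
N ≈ √1,176,569,619 ≈ 34,301.2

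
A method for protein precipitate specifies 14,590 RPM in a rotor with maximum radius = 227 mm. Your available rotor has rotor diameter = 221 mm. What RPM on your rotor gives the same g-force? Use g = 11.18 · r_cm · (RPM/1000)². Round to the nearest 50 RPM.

≈ 20900 RPM

Original rotor: r = 227 mm = 22.7 cm
RCF_original = 11.18 × 22.7 × (14.59)² = 11.18 × 22.7 × 212.8681 ≈ 54,022.9 × g
Your rotor: r = 221 mm / 2 = 110.5 mm = 11.05 cm
54,022.9 = 11.18 × 11.05 × (N/1000)²
(N/1000)² = 54,022.9 / 123.539 = 437.2943
N = 1000 × √437.2943 ≈ 20,911.6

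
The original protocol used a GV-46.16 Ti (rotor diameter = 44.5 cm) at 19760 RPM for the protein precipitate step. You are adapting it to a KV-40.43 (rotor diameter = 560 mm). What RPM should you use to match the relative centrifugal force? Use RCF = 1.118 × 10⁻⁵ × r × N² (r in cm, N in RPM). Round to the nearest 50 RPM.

Original rotor: r = 44.5 / 2 = 22.25 cm
RCF_original = 1.118 × 10⁻⁵ × 22.25 × (19760)² = 1.118 × 10⁻⁵ × 22.25 × 390,457,600 ≈ 97,128.3 × g
Your rotor: r = 560 mm / 2 = 280 mm = 28 cm
97,128.3 = 1.118 × 10⁻⁵ × 28 × N²
N² = 97,128.3 / (31.304 × 10⁻⁵) = 310,274,406
N ≈ √310,274,406 ≈ 17,614.6

17600 RPM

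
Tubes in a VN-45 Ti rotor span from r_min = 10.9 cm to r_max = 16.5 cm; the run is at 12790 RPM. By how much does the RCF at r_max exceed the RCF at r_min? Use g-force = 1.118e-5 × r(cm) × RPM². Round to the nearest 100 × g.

10200 g

RCF_max = 1.118 × 10⁻⁵ × 16.5 × (12790)² = 1.118 × 10⁻⁵ × 16.5 × 163,584,100 ≈ 30,176.4 × g
RCF_min = 1.118 × 10⁻⁵ × 10.9 × (12790)² = 1.118 × 10⁻⁵ × 10.9 × 163,584,100 ≈ 19,934.7 × g
ΔRCF = 30,176.4 − 19,934.7 = 10,241.7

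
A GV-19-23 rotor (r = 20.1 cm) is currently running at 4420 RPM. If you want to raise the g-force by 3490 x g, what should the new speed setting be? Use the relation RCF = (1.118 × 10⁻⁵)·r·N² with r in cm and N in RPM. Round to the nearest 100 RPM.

≈ 5900 RPM

Current RCF = 1.118 × 10⁻⁵ × 20.1 × (4420)² = 1.118 × 10⁻⁵ × 20.1 × 19,536,400 ≈ 4,390.2 × g
Target RCF = 4,390.2 + 3,490 = 7,880.2 × g
N² = 7,880.2 / (22.4718 × 10⁻⁵) = 35,067,062
N ≈ √35,067,062 ≈ 5,921.7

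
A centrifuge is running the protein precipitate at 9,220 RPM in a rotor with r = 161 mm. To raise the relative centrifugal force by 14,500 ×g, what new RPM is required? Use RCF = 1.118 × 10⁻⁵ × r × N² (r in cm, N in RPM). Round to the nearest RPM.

r = 161 mm = 16.1 cm
Current RCF = 1.118 × 10⁻⁵ × 16.1 × (9220)² = 1.118 × 10⁻⁵ × 16.1 × 85,008,400 ≈ 15,301.3 × g
Target RCF = 15,301.3 + 14,500 = 29,801.3 × g
N² = 29,801.3 / (17.9998 × 10⁻⁵) = 165,564,617
N ≈ √165,564,617 ≈ 12,867.2

12867 RPM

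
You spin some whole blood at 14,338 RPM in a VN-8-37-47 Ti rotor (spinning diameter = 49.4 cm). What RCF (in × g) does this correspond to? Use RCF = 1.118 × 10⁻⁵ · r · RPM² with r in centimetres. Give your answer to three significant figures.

≈ 56800 × g

r = 49.4 / 2 = 24.7 cm
RCF = 1.118 × 10⁻⁵ × 24.7 × (14338)² = 1.118 × 10⁻⁵ × 24.7 × 205,578,244 ≈ 56,769.6 × g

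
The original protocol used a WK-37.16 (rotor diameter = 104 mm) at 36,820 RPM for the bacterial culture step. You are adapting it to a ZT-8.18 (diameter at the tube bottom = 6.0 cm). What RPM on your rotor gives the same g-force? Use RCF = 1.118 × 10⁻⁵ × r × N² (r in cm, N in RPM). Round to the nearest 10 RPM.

48480 RPM

Original rotor: r = 104 mm / 2 = 52 mm = 5.2 cm
RCF_original = 1.118 × 10⁻⁵ × 5.2 × (36820)² = 1.118 × 10⁻⁵ × 5.2 × 1,355,712,400 ≈ 78,815.7 × g
Your rotor: r = 6.0 / 2 = 3 cm
78,815.7 = 1.118 × 10⁻⁵ × 3 × N²
N² = 78,815.7 / (3.354 × 10⁻⁵) = 2,349,901,610
N ≈ √2,349,901,610 ≈ 48,475.8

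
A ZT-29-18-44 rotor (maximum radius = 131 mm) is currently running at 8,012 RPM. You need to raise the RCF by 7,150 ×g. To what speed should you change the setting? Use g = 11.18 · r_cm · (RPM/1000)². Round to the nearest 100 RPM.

r = 131 mm = 13.1 cm
Current RCF = 11.18 × 13.1 × (8.012)² = 11.18 × 13.1 × 64.192144 ≈ 9,401.5 × g
Target RCF = 9,401.5 + 7,150 = 16,551.5 × g
(N/1000)² = 16,551.5 / 146.458 = 113.0119
N = 1000 × √113.0119 ≈ 10,630.7

10600 RPM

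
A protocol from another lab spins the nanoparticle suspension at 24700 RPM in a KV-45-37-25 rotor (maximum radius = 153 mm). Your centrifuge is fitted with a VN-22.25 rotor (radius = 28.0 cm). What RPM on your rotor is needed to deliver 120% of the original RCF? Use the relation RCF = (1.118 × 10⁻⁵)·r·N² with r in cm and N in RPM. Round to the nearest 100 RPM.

≈ 20000 RPM

Original rotor: r = 153 mm = 15.3 cm
RCF_original = 1.118 × 10⁻⁵ × 15.3 × (24700)² = 1.118 × 10⁻⁵ × 15.3 × 610,090,000 ≈ 104,358.3 × g
Target RCF = 1.2 × 104,358.3 ≈ 125,230 × g
125,230 = 1.118 × 10⁻⁵ × 28 × N²
N² = 125,230 / (31.304 × 10⁻⁵) = 400,044,723
N ≈ √400,044,723 ≈ 20,001.1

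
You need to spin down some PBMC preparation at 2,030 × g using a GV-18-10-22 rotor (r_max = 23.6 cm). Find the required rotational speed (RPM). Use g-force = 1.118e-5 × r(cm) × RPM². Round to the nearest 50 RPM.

2,030 = 1.118 × 10⁻⁵ × 23.6 × N²
N² = 2,030 / (26.3848 × 10⁻⁵) = 7,693,824
N ≈ √7,693,824 ≈ 2,773.8

≈ 2750 RPM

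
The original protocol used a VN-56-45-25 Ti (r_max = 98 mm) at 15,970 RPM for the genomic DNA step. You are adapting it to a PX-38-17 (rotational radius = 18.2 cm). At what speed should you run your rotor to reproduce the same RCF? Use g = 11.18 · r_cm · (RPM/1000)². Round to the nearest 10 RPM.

11720 RPM

Original rotor: r = 98 mm = 9.8 cm
RCF = 11.18 × r × (N/1000)²
RCF_original = 11.18 × 9.8 × (15.97)² = 11.18 × 9.8 × 255.0409 ≈ 27,943.3 × g
27,943.3 = 11.18 × 18.2 × (N/1000)²
(N/1000)² = 27,943.3 / 203.476 = 137.3297
N = 1000 × √137.3297 ≈ 11,718.8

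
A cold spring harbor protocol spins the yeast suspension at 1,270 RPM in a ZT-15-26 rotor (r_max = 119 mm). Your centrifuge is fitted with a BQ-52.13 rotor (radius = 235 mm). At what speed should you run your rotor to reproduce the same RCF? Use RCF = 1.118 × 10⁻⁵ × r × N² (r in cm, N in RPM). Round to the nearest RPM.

Original rotor: r = 119 mm = 11.9 cm
RCF = 1.118 × 10⁻⁵ × r × N²
RCF_original = 1.118 × 10⁻⁵ × 11.9 × (1270)² = 1.118 × 10⁻⁵ × 11.9 × 1,612,900 ≈ 214.6 × g
Your rotor: r = 235 mm = 23.5 cm
214.6 = 1.118 × 10⁻⁵ × 23.5 × N²
N² = 214.6 / (26.273 × 10⁻⁵) = 816,808
N ≈ √816,808 ≈ 903.8

904 RPM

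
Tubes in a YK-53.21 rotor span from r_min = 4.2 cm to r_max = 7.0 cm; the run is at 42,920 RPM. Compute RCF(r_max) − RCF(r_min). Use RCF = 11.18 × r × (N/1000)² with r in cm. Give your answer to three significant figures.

≈ 57700 x g

ΔRCF = 11.18 × (r_max − r_min) × (N/1000)² = 11.18 × 2.8 × 1,842.1264 ≈ 57,665.9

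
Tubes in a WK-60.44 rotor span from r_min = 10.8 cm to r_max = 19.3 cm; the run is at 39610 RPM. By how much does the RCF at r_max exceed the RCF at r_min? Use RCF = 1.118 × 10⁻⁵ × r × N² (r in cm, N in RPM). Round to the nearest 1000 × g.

149000 ×g

RCF_max = 1.118 × 10⁻⁵ × 19.3 × (39610)² = 1.118 × 10⁻⁵ × 19.3 × 1,568,952,100 ≈ 338,539.1 × g
RCF_min = 1.118 × 10⁻⁵ × 10.8 × (39610)² = 1.118 × 10⁻⁵ × 10.8 × 1,568,952,100 ≈ 189,441.6 × g
ΔRCF = 338,539.1 − 189,441.6 = 149,097.5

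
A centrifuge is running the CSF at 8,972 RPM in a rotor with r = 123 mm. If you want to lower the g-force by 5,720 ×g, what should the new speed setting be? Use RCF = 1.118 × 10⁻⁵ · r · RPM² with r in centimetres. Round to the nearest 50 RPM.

r = 123 mm = 12.3 cm
Current RCF = 1.118 × 10⁻⁵ × 12.3 × (8972)² = 1.118 × 10⁻⁵ × 12.3 × 80,496,784 ≈ 11,069.4 × g
Target RCF = 11,069.4 − 5,720 = 5,349.4 × g
N² = 5,349.4 / (13.7514 × 10⁻⁵) = 38,900,766
N ≈ √38,900,766 ≈ 6,237.0

N₂ ≈ 6250 RPM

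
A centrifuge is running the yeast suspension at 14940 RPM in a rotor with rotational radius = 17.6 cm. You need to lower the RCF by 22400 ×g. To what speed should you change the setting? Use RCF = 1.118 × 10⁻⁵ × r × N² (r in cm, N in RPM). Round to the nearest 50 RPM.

Current RCF = 1.118 × 10⁻⁵ × 17.6 × (14940)² = 1.118 × 10⁻⁵ × 17.6 × 223,203,600 ≈ 43,919.3 × g
Target RCF = 43,919.3 − 22,400 = 21,519.3 × g
N² = 21,519.3 / (19.6768 × 10⁻⁵) = 109,363,819
N ≈ √109,363,819 ≈ 10,457.7

≈ 10450 RPM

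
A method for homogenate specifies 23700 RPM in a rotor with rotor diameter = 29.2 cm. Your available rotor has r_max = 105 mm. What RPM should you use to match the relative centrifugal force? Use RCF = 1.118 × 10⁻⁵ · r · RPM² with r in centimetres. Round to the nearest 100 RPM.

Original rotor: r = 29.2 / 2 = 14.6 cm
RCF = 1.118 × 10⁻⁵ × r × N²
RCF_original = 1.118 × 10⁻⁵ × 14.6 × (23700)² = 1.118 × 10⁻⁵ × 14.6 × 561,690,000 ≈ 91,683.5 × g
Your rotor: r = 105 mm = 10.5 cm
91,683.5 = 1.118 × 10⁻⁵ × 10.5 × N²
N² = 91,683.5 / (11.739 × 10⁻⁵) = 781,016,271
N ≈ √781,016,271 ≈ 27,946.7

27900 RPM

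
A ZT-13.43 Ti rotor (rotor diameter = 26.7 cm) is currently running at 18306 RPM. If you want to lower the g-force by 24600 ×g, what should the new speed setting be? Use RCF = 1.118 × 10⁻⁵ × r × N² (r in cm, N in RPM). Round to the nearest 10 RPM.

r = 26.7 / 2 = 13.35 cm
Current RCF = 1.118 × 10⁻⁵ × 13.35 × (18306)² = 1.118 × 10⁻⁵ × 13.35 × 335,109,636 ≈ 50,016.1 × g
Target RCF = 50,016.1 − 24,600 = 25,416.1 × g
N² = 25,416.1 / (14.9253 × 10⁻⁵) = 170,288,704
N ≈ √170,288,704 ≈ 13,049.5

≈ 13050 RPM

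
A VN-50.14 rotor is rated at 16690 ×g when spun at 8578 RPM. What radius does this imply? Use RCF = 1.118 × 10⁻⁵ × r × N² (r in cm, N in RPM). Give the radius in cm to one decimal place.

≈ 20.3 cm

RCF = 1.118 × 10⁻⁵ × r × N²
16690 = 1.118 × 10⁻⁵ × r × (8578)²
r = 16690 / (1.118 × 10⁻⁵ × 73,582,084) = 16690 / 822.6477 ≈ 20.288 cm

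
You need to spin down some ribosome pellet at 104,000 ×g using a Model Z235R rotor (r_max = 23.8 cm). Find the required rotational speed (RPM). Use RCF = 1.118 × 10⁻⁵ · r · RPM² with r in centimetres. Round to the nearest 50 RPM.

N ≈ 19750 RPM

RCF = 1.118 × 10⁻⁵ × r × N²
104,000 = 1.118 × 10⁻⁵ × 23.8 × N²
N² = 104,000 / (26.6084 × 10⁻⁵) = 390,854,016
N ≈ √390,854,016 ≈ 19,770.0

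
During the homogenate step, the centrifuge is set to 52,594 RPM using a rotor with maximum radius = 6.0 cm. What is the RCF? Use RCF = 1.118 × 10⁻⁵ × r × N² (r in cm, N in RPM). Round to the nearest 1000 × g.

186000 g

RCF = 1.118 × 10⁻⁵ × 6 × (52594)² = 1.118 × 10⁻⁵ × 6 × 2,766,128,836 ≈ 185,551.9 × g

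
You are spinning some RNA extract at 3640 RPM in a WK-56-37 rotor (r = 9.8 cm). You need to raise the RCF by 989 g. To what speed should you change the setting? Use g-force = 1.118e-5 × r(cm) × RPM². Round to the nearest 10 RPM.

N₂ ≈ 4720 RPM

Current RCF = 1.118 × 10⁻⁵ × 9.8 × (3640)² = 1.118 × 10⁻⁵ × 9.8 × 13,249,600 ≈ 1,451.7 × g
Target RCF = 1,451.7 + 989 = 2,440.7 × g
N² = 2,440.7 / (10.9564 × 10⁻⁵) = 22,276,478
N ≈ √22,276,478 ≈ 4,719.8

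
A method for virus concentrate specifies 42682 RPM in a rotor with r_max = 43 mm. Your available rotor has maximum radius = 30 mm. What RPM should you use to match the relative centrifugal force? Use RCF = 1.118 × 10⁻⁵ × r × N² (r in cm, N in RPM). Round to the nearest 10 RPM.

Original rotor: r = 43 mm = 4.3 cm
RCF_original = 1.118 × 10⁻⁵ × 4.3 × (42682)² = 1.118 × 10⁻⁵ × 4.3 × 1,821,753,124 ≈ 87,579 × g
Your rotor: r = 30 mm = 3.0 cm
87,579 = 1.118 × 10⁻⁵ × 3 × N²
N² = 87,579 / (3.354 × 10⁻⁵) = 2,611,180,680
N ≈ √2,611,180,680 ≈ 51,099.7

≈ 51100 RPM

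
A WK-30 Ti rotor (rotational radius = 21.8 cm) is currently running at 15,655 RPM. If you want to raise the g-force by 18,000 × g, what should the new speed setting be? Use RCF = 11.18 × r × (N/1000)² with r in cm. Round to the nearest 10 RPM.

≈ 17860 RPM

Current RCF = 11.18 × 21.8 × (15.655)² = 11.18 × 21.8 × 245.079025 ≈ 59,731.6 × g
Target RCF = 59,731.6 + 18,000 = 77,731.6 × g
(N/1000)² = 77,731.6 / 243.724 = 318.9329
N = 1000 × √318.9329 ≈ 17,858.7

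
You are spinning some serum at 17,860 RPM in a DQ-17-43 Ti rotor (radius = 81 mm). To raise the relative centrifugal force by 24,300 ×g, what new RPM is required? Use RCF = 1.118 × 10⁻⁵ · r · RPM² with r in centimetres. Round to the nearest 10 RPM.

24230 RPM

r = 81 mm = 8.1 cm
Current RCF = 1.118 × 10⁻⁵ × 8.1 × (17860)² = 1.118 × 10⁻⁵ × 8.1 × 318,979,600 ≈ 28,886.2 × g
Target RCF = 28,886.2 + 24,300 = 53,186.2 × g
N² = 53,186.2 / (9.0558 × 10⁻⁵) = 587,316,416
N ≈ √587,316,416 ≈ 24,234.6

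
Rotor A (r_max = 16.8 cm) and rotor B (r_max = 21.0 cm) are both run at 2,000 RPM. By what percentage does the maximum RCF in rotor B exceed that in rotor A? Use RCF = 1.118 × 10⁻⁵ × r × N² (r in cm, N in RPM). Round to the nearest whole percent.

At equal RPM, RCF scales linearly with r: ratio = 21.0 / 16.8 = 1.2500.
So rotor B delivers 25.0% more g-force.

25%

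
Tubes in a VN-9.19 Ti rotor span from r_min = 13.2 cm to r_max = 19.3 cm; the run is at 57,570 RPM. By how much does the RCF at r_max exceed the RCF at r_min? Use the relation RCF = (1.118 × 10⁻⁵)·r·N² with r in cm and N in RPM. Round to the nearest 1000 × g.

ΔRCF ≈ 226000 g

RCF_max = 1.118 × 10⁻⁵ × 19.3 × (57570)² = 1.118 × 10⁻⁵ × 19.3 × 3,314,304,900 ≈ 715,140.8 × g
RCF_min = 1.118 × 10⁻⁵ × 13.2 × (57570)² = 1.118 × 10⁻⁵ × 13.2 × 3,314,304,900 ≈ 489,111.9 × g
ΔRCF = 715,140.8 − 489,111.9 = 226,028.9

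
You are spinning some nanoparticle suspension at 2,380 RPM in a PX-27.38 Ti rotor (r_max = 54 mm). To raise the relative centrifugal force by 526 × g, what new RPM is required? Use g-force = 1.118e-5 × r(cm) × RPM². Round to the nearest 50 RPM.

r = 54 mm = 5.4 cm
Current RCF = 1.118 × 10⁻⁵ × 5.4 × (2380)² = 1.118 × 10⁻⁵ × 5.4 × 5,664,400 ≈ 342 × g
Target RCF = 342 + 526 = 868 × g
N² = 868 / (6.0372 × 10⁻⁵) = 14,377,526
N ≈ √14,377,526 ≈ 3,791.8

≈ 3800 RPM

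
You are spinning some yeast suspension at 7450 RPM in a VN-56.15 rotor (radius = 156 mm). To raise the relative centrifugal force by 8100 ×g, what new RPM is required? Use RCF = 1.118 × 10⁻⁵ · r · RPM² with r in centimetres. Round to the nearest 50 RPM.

N₂ ≈ 10100 RPM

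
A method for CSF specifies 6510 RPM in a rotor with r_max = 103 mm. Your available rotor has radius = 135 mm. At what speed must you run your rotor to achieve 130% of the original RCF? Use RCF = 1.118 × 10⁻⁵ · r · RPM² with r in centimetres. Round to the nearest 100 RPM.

≈ 6500 RPM

Original rotor: r = 103 mm = 10.3 cm
RCF = 1.118 × 10⁻⁵ × r × N²
RCF_original = 1.118 × 10⁻⁵ × 10.3 × (6510)² = 1.118 × 10⁻⁵ × 10.3 × 42,380,100 ≈ 4,880.2 × g
Target RCF = 1.3 × 4,880.2 ≈ 6,344.3 × g
Your rotor: r = 135 mm = 13.5 cm
6,344.3 = 1.118 × 10⁻⁵ × 13.5 × N²
N² = 6,344.3 / (15.093 × 10⁻⁵) = 42,034,718
N ≈ √42,034,718 ≈ 6,483.4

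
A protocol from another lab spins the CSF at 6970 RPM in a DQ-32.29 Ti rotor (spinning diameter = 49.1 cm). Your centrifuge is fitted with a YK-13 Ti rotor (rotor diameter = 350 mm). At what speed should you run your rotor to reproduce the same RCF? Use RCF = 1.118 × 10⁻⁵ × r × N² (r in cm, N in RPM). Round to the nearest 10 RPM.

8260 RPM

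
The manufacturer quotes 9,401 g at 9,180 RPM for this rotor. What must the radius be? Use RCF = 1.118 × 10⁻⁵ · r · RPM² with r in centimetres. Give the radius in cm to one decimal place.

RCF = 1.118 × 10⁻⁵ × r × N²
9401 = 1.118 × 10⁻⁵ × r × (9180)²
r = 9401 / (1.118 × 10⁻⁵ × 84,272,400) = 9401 / 942.1654 ≈ 9.978 cm

≈ 10.0 cm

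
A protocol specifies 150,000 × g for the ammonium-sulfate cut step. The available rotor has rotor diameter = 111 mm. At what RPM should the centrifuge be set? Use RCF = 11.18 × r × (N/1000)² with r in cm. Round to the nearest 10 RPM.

N ≈ 49170 RPM

r = 111 mm / 2 = 55.5 mm = 5.55 cm
RCF = 11.18 × r × (N/1000)²
150,000 = 11.18 × 5.55 × (N/1000)²
(N/1000)² = 150,000 / 62.049 = 2417.444
N = 1000 × √2417.444 ≈ 49,167.5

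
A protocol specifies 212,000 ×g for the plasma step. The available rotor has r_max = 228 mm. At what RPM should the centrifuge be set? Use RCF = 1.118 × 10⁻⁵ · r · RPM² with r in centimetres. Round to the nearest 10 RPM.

r = 228 mm = 22.8 cm
RCF = 1.118 × 10⁻⁵ × r × N²
212,000 = 1.118 × 10⁻⁵ × 22.8 × N²
N² = 212,000 / (25.4904 × 10⁻⁵) = 831,685,654
N ≈ √831,685,654 ≈ 28,839.0

N ≈ 28840 RPM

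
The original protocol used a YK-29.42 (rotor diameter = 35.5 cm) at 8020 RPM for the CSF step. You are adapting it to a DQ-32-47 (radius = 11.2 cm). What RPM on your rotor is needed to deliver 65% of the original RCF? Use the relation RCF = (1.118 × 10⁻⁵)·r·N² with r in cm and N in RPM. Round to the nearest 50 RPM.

Original rotor: r = 35.5 / 2 = 17.75 cm
RCF = 1.118 × 10⁻⁵ × r × N²
RCF_original = 1.118 × 10⁻⁵ × 17.75 × (8020)² = 1.118 × 10⁻⁵ × 17.75 × 64,320,400 ≈ 12,764.1 × g
Target RCF = 0.65 × 12,764.1 ≈ 8,296.7 × g
8,296.7 = 1.118 × 10⁻⁵ × 11.2 × N²
N² = 8,296.7 / (12.5216 × 10⁻⁵) = 66,259,104
N ≈ √66,259,104 ≈ 8,140.0

8150 RPM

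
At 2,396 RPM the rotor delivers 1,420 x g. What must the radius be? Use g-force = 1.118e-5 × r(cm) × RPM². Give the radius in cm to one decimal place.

r ≈ 22.1 cm

RCF = 1.118 × 10⁻⁵ × r × N²
1420 = 1.118 × 10⁻⁵ × r × (2396)²
r = 1420 / (1.118 × 10⁻⁵ × 5,740,816) = 1420 / 64.18232 ≈ 22.124 cm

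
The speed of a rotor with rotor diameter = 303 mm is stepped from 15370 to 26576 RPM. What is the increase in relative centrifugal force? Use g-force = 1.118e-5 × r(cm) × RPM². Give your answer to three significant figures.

79600 ×g

r = 303 mm / 2 = 151.5 mm = 15.15 cm
RCF₁ = 1.118 × 10⁻⁵ × 15.15 × (15370)² = 1.118 × 10⁻⁵ × 15.15 × 236,236,900 ≈ 40,013.1 × g
RCF₂ = 1.118 × 10⁻⁵ × 15.15 × (26576)² = 1.118 × 10⁻⁵ × 15.15 × 706,283,776 ≈ 119,628.2 × g
Increase = 119,628.2 − 40,013.1 = 79,615.1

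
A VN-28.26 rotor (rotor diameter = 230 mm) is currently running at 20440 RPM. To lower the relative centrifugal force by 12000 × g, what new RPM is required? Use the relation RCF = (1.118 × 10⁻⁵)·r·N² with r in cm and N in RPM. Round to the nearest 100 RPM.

18000 RPM

r = 230 mm / 2 = 115 mm = 11.5 cm
Current RCF = 1.118 × 10⁻⁵ × 11.5 × (20440)² = 1.118 × 10⁻⁵ × 11.5 × 417,793,600 ≈ 53,715.7 × g
Target RCF = 53,715.7 − 12,000 = 41,715.7 × g
N² = 41,715.7 / (12.857 × 10⁻⁵) = 324,459,050
N ≈ √324,459,050 ≈ 18,012.7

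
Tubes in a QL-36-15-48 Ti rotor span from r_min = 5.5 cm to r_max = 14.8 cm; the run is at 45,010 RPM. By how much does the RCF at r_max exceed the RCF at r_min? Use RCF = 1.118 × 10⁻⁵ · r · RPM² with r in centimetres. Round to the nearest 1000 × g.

ΔRCF ≈ 211000 ×g

ΔRCF = 1.118 × 10⁻⁵ × (r_max − r_min) × N² = 1.118 × 10⁻⁵ × 9.3 × 2,025,900,100 ≈ 210,640.9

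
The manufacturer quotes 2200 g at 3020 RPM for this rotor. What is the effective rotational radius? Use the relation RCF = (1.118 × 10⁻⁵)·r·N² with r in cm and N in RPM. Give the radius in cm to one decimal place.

r ≈ 21.6 cm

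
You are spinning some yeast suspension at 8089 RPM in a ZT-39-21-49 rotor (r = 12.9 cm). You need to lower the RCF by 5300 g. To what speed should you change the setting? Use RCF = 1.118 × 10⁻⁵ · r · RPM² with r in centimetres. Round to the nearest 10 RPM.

≈ 5360 RPM

Current RCF = 1.118 × 10⁻⁵ × 12.9 × (8089)² = 1.118 × 10⁻⁵ × 12.9 × 65,431,921 ≈ 9,436.7 × g
Target RCF = 9,436.7 − 5,300 = 4,136.7 × g
N² = 4,136.7 / (14.4222 × 10⁻⁵) = 28,682,864
N ≈ √28,682,864 ≈ 5,355.6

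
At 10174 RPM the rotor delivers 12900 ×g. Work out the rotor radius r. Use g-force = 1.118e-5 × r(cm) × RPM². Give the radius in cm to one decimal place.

r ≈ 11.1 cm

RCF = 1.118 × 10⁻⁵ × r × N²
12900 = 1.118 × 10⁻⁵ × r × (10174)²
r = 12900 / (1.118 × 10⁻⁵ × 103,510,276) = 12900 / 1157.245 ≈ 11.147 cm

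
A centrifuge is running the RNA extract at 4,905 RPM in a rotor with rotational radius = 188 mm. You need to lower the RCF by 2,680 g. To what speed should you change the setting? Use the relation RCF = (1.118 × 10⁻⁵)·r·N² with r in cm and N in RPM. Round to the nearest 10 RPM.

3360 RPM

r = 188 mm = 18.8 cm
Current RCF = 1.118 × 10⁻⁵ × 18.8 × (4905)² = 1.118 × 10⁻⁵ × 18.8 × 24,059,025 ≈ 5,056.8 × g
Target RCF = 5,056.8 − 2,680 = 2,376.8 × g
N² = 2,376.8 / (21.0184 × 10⁻⁵) = 11,308,187
N ≈ √11,308,187 ≈ 3,362.8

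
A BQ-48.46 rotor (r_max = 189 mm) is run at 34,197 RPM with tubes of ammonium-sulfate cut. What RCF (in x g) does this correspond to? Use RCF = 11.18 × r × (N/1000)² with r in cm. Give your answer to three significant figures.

RCF ≈ 247000 x g

r = 189 mm = 18.9 cm
RCF = 11.18 × r × (N/1000)²
RCF = 11.18 × 18.9 × (34.197)² = 11.18 × 18.9 × 1,169.434809 ≈ 247,103.9 × g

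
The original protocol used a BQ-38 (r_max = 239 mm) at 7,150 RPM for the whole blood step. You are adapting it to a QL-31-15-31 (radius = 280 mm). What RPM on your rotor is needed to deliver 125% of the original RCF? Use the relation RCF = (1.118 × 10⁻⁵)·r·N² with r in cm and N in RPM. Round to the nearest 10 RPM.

Original rotor: r = 239 mm = 23.9 cm
RCF_original = 1.118 × 10⁻⁵ × 23.9 × (7150)² = 1.118 × 10⁻⁵ × 23.9 × 51,122,500 ≈ 13,660 × g
Target RCF = 1.25 × 13,660 ≈ 17,075 × g
Your rotor: r = 280 mm = 28.0 cm
17,075 = 1.118 × 10⁻⁵ × 28 × N²
N² = 17,075 / (31.304 × 10⁻⁵) = 54,545,745
N ≈ √54,545,745 ≈ 7,385.5

≈ 7390 RPM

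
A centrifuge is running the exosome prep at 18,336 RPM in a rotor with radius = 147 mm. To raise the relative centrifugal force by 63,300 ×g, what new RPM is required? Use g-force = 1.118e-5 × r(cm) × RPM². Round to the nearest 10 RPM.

r = 147 mm = 14.7 cm
Current RCF = 1.118 × 10⁻⁵ × 14.7 × (18336)² = 1.118 × 10⁻⁵ × 14.7 × 336,208,896 ≈ 55,254.6 × g
Target RCF = 55,254.6 + 63,300 = 118,554.6 × g
N² = 118,554.6 / (16.4346 × 10⁻⁵) = 721,371,983
N ≈ √721,371,983 ≈ 26,858.4

26860 RPM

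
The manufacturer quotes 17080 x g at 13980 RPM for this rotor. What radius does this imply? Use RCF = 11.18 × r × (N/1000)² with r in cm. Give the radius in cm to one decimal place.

17080 = 11.18 × r × (13.98)²
r = 17080 / (11.18 × 195.4404) = 17080 / 2185.024 ≈ 7.817 cm

7.8 cm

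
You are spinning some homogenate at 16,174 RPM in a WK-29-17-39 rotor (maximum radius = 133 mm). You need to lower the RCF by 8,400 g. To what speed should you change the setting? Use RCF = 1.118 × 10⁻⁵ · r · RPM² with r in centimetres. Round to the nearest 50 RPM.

r = 133 mm = 13.3 cm
Current RCF = 1.118 × 10⁻⁵ × 13.3 × (16174)² = 1.118 × 10⁻⁵ × 13.3 × 261,598,276 ≈ 38,898.1 × g
Target RCF = 38,898.1 − 8,400 = 30,498.1 × g
N² = 30,498.1 / (14.8694 × 10⁻⁵) = 205,106,460
N ≈ √205,106,460 ≈ 14,321.5

14300 RPM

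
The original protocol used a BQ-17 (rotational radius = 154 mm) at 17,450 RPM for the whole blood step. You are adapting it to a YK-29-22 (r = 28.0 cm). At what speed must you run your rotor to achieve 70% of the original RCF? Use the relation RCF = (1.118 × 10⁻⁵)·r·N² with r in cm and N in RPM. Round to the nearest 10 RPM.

≈ 10830 RPM

Original rotor: r = 154 mm = 15.4 cm
RCF_original = 1.118 × 10⁻⁵ × 15.4 × (17450)² = 1.118 × 10⁻⁵ × 15.4 × 304,502,500 ≈ 52,426.8 × g
Target RCF = 0.7 × 52,426.8 ≈ 36,698.8 × g
36,698.8 = 1.118 × 10⁻⁵ × 28 × N²
N² = 36,698.8 / (31.304 × 10⁻⁵) = 117,233,580
N ≈ √117,233,580 ≈ 10,827.4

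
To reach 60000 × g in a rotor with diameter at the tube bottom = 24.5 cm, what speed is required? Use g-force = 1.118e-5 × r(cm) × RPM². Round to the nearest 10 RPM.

20930 RPM

r = 24.5 / 2 = 12.25 cm
RCF = 1.118 × 10⁻⁵ × r × N²
60,000 = 1.118 × 10⁻⁵ × 12.25 × N²
N² = 60,000 / (13.6955 × 10⁻⁵) = 438,100,106
N ≈ √438,100,106 ≈ 20,930.8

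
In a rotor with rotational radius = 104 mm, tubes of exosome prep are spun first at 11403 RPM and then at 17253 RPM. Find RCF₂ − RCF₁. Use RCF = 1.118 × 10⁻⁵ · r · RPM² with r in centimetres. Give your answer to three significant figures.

r = 104 mm = 10.4 cm
RCF₁ = 1.118 × 10⁻⁵ × 10.4 × (11403)² = 1.118 × 10⁻⁵ × 10.4 × 130,028,409 ≈ 15,118.7 × g
RCF₂ = 1.118 × 10⁻⁵ × 10.4 × (17253)² = 1.118 × 10⁻⁵ × 10.4 × 297,666,009 ≈ 34,610.2 × g
Increase = 34,610.2 − 15,118.7 = 19,491.5

19500 ×g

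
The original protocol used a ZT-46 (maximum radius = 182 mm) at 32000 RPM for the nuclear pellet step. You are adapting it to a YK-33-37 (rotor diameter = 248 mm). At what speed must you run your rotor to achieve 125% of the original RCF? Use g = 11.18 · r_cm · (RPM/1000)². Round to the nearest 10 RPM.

Original rotor: r = 182 mm = 18.2 cm
RCF_original = 11.18 × 18.2 × (32)² = 11.18 × 18.2 × 1,024 ≈ 208,359.4 × g
Target RCF = 1.25 × 208,359.4 ≈ 260,449.2 × g
Your rotor: r = 248 mm / 2 = 124 mm = 12.4 cm
260,449.2 = 11.18 × 12.4 × (N/1000)²
(N/1000)² = 260,449.2 / 138.632 = 1878.709
N = 1000 × √1878.709 ≈ 43,344.1

≈ 43340 RPM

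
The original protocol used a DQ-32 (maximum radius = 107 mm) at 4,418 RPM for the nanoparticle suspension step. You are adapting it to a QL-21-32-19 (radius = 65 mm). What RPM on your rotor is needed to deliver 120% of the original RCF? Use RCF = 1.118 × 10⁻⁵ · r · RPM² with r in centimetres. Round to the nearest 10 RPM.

≈ 6210 RPM

Original rotor: r = 107 mm = 10.7 cm
RCF_original = 1.118 × 10⁻⁵ × 10.7 × (4418)² = 1.118 × 10⁻⁵ × 10.7 × 19,518,724 ≈ 2,334.9 × g
Target RCF = 1.2 × 2,334.9 ≈ 2,801.9 × g
Your rotor: r = 65 mm = 6.5 cm
2,801.9 = 1.118 × 10⁻⁵ × 6.5 × N²
N² = 2,801.9 / (7.267 × 10⁻⁵) = 38,556,488
N ≈ √38,556,488 ≈ 6,209.4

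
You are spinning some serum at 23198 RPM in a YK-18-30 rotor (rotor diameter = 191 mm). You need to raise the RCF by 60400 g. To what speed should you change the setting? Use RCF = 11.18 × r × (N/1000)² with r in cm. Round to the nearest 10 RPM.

N₂ ≈ 33220 RPM

r = 191 mm / 2 = 95.5 mm = 9.55 cm
Current RCF = 11.18 × 9.55 × (23.198)² = 11.18 × 9.55 × 538.147204 ≈ 57,457.4 × g
Target RCF = 57,457.4 + 60,400 = 117,857.4 × g
(N/1000)² = 117,857.4 / 106.769 = 1103.854
N = 1000 × √1103.854 ≈ 33,224.3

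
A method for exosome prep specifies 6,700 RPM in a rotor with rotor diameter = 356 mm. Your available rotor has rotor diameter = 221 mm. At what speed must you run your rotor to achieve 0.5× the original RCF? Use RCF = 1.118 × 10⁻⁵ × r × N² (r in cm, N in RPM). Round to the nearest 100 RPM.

≈ 6000 RPM

Original rotor: r = 356 mm / 2 = 178 mm = 17.8 cm
RCF_original = 1.118 × 10⁻⁵ × 17.8 × (6700)² = 1.118 × 10⁻⁵ × 17.8 × 44,890,000 ≈ 8,933.3 × g
Target RCF = 0.5 × 8,933.3 ≈ 4,466.6 × g
Your rotor: r = 221 mm / 2 = 110.5 mm = 11.05 cm
4,466.6 = 1.118 × 10⁻⁵ × 11.05 × N²
N² = 4,466.6 / (12.3539 × 10⁻⁵) = 36,155,384
N ≈ √36,155,384 ≈ 6,012.9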